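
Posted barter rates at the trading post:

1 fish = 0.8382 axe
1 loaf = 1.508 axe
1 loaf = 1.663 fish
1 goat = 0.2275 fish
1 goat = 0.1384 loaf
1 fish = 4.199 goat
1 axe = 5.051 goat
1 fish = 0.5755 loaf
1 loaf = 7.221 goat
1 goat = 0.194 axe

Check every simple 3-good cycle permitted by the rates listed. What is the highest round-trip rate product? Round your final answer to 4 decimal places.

1.0542

goat→loaf→axe→goat: 0.1384 × 1.508 × 5.051 = 1.05418
goat→loaf→fish→goat: 0.1384 × 1.663 × 4.199 = 0.96644
goat→fish→axe→goat: 0.2275 × 0.8382 × 5.051 = 0.96318
goat→fish→loaf→goat: 0.2275 × 0.5755 × 7.221 = 0.94542
Maximum is goat→loaf→axe→goat at 1.0542; arbitrage exists.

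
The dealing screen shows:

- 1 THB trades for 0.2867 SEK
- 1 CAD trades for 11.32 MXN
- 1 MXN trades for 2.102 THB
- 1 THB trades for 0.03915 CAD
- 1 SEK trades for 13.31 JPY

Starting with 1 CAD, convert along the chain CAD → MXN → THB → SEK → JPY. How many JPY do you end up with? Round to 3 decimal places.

1 CAD × 11.32 = 11.32 MXN
11.32 MXN × 2.102 = 23.79464 THB
23.79464 THB × 0.2867 = 6.821923288 SEK
6.821923288 SEK × 13.31 = 90.79979896328 JPY

90.800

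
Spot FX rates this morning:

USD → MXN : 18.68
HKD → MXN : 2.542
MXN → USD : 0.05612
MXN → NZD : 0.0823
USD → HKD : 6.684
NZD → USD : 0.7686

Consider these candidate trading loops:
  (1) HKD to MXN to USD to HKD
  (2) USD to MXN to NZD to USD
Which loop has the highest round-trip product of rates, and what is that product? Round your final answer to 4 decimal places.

1.1816

(1) 2.542 × 0.05612 × 6.684 = 0.95352
(2) 18.68 × 0.0823 × 0.7686 = 1.18162
Highest is cycle (2) at 1.1816 (>1, arbitrage).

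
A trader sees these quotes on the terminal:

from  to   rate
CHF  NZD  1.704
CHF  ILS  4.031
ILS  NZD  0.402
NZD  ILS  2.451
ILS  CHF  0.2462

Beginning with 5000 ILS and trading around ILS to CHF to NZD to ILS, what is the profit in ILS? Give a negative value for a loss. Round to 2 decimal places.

141.28

5000 ILS × 0.2462 = 1231 CHF
1231 CHF × 1.704 = 2097.624 NZD
2097.624 NZD × 2.451 = 5141.276424 ILS
Net change: 5141.276424 − 5000 = 141.276424 ILS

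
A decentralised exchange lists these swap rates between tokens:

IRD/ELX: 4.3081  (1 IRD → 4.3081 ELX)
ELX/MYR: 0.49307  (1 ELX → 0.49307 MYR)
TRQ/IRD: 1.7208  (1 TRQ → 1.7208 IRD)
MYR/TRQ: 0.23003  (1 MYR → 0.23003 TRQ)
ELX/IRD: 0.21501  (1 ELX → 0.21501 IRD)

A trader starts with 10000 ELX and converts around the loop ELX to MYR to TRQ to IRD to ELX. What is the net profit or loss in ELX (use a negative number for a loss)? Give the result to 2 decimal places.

-1591.68

10000 ELX × 0.49307 = 4930.7 MYR
4930.7 MYR × 0.23003 = 1134.208921 TRQ
1134.208921 TRQ × 1.7208 = 1951.7467112568 IRD
1951.7467112568 IRD × 4.3081 = 8408.32000676542008 ELX
Net change: 8408.32000676542008 − 10000 = -1591.67999323457992 ELX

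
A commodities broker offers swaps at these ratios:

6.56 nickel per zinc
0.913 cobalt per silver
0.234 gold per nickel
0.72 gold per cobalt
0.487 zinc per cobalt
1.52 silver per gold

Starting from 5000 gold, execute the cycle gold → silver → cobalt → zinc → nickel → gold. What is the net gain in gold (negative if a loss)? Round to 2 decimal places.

5000 gold × 1.52 = 7600 silver
7600 silver × 0.913 = 6938.8 cobalt
6938.8 cobalt × 0.487 = 3379.1956 zinc
3379.1956 zinc × 6.56 = 22167.523136 nickel
22167.523136 nickel × 0.234 = 5187.200413824 gold
Net change: 5187.200413824 − 5000 = 187.200413824 gold

187.20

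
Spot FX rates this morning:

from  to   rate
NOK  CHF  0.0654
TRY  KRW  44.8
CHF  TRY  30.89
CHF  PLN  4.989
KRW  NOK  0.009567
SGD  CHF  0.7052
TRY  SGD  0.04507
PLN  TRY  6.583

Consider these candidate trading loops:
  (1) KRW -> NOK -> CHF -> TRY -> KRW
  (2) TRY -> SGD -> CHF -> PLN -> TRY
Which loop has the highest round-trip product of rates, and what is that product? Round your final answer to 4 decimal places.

(1) 0.009567 × 0.0654 × 30.89 × 44.8 = 0.86586
(2) 0.04507 × 0.7052 × 4.989 × 6.583 = 1.04385
Highest is cycle (2) at 1.0438 (>1, arbitrage).

1.0438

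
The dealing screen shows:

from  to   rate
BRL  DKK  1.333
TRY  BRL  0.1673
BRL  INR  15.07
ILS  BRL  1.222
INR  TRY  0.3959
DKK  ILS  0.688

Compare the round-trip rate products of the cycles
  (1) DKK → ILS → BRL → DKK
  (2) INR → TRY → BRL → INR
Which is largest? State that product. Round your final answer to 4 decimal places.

(1) 0.688 × 1.222 × 1.333 = 1.12070
(2) 0.3959 × 0.1673 × 15.07 = 0.99815
Highest is cycle (1) at 1.1207 (>1, arbitrage).

1.1207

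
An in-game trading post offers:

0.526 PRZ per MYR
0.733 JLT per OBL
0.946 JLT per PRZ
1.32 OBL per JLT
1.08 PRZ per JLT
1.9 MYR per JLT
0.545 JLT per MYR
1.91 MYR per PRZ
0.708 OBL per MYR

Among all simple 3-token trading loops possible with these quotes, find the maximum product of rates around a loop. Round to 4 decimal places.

PRZ→MYR→JLT→PRZ: 1.91 × 0.545 × 1.08 = 1.12423
JLT→MYR→OBL→JLT: 1.9 × 0.708 × 0.733 = 0.98603
PRZ→JLT→MYR→PRZ: 0.946 × 1.9 × 0.526 = 0.94543
Maximum is PRZ→MYR→JLT→PRZ at 1.1242; arbitrage exists.

1.1242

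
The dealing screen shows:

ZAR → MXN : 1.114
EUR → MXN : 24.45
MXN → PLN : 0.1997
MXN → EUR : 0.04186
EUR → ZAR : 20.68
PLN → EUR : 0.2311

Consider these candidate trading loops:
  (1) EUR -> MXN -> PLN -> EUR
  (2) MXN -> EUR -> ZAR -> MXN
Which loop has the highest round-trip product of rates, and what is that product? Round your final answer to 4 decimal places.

1.1284

(1) 24.45 × 0.1997 × 0.2311 = 1.12838
(2) 0.04186 × 20.68 × 1.114 = 0.96435
Highest is cycle (1) at 1.1284 (>1, arbitrage).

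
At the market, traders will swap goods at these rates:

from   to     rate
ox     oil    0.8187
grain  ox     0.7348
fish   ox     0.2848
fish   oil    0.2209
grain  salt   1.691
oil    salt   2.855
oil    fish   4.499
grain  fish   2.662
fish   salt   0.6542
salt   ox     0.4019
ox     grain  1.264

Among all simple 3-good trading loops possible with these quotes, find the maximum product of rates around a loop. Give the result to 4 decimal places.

oil→fish→ox→oil: 4.499 × 0.2848 × 0.8187 = 1.04901
ox→grain→fish→ox: 1.264 × 2.662 × 0.2848 = 0.95829
oil→salt→ox→oil: 2.855 × 0.4019 × 0.8187 = 0.93940
ox→grain→salt→ox: 1.264 × 1.691 × 0.4019 = 0.85903
Maximum is oil→fish→ox→oil at 1.0490; arbitrage exists.

1.0490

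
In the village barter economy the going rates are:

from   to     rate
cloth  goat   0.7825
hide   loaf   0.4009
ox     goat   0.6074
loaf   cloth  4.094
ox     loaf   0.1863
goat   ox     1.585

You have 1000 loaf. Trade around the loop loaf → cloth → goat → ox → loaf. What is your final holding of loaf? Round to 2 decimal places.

945.96

1000 loaf × 4.094 = 4094 cloth
4094 cloth × 0.7825 = 3203.555 goat
3203.555 goat × 1.585 = 5077.634675 ox
5077.634675 ox × 0.1863 = 945.9633399525 loaf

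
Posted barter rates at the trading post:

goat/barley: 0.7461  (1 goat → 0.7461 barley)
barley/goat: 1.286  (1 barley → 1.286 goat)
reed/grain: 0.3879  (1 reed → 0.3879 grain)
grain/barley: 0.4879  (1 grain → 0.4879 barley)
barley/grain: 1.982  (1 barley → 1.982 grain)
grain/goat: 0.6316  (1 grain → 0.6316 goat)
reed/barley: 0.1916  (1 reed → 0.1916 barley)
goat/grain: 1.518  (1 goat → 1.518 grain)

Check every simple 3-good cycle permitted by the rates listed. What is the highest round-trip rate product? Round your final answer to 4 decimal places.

0.9525

grain→barley→goat→grain: 0.4879 × 1.286 × 1.518 = 0.95245
grain→goat→barley→grain: 0.6316 × 0.7461 × 1.982 = 0.93399
Maximum is grain→barley→goat→grain at 0.9525; no arbitrage — every cycle loses value.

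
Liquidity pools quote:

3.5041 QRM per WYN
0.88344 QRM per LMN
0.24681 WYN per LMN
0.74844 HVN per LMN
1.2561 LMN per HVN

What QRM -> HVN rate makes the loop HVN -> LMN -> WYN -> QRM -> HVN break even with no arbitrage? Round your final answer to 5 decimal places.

Known legs of the cycle: 1.2561 × 0.24681 × 3.5041 = 1.0863342174681
For no arbitrage the full-cycle product must be 1, so the missing rate is 1 / 1.0863342174681 ≈ 0.9205270.

0.92053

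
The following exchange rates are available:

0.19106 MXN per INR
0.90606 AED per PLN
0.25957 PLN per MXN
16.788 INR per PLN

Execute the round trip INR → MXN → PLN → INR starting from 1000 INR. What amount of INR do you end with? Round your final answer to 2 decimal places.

832.57

1000 INR × 0.19106 = 191.06 MXN
191.06 MXN × 0.25957 = 49.5934442 PLN
49.5934442 PLN × 16.788 = 832.5747412296 INR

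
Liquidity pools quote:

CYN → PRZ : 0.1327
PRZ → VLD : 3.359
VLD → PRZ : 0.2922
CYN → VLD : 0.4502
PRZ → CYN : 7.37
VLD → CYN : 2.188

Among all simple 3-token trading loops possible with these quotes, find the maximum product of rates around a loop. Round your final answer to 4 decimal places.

PRZ→VLD→CYN→PRZ: 3.359 × 2.188 × 0.1327 = 0.97528
PRZ→CYN→VLD→PRZ: 7.37 × 0.4502 × 0.2922 = 0.96951
Maximum is PRZ→VLD→CYN→PRZ at 0.9753; no arbitrage — every cycle loses value.

0.9753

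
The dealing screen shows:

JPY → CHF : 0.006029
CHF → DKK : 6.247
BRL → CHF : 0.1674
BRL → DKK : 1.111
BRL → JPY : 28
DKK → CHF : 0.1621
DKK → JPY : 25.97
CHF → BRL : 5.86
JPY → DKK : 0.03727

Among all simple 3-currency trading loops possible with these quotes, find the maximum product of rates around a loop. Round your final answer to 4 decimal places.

1.0553

BRL→DKK→CHF→BRL: 1.111 × 0.1621 × 5.86 = 1.05535
JPY→CHF→BRL→JPY: 0.006029 × 5.86 × 28 = 0.98924
JPY→CHF→DKK→JPY: 0.006029 × 6.247 × 25.97 = 0.97811
Maximum is BRL→DKK→CHF→BRL at 1.0553; arbitrage exists.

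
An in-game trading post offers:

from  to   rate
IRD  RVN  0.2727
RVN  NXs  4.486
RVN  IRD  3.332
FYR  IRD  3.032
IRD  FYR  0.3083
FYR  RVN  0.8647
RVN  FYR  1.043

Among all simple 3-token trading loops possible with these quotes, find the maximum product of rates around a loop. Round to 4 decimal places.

0.8883

FYR→RVN→IRD→FYR: 0.8647 × 3.332 × 0.3083 = 0.88827
FYR→IRD→RVN→FYR: 3.032 × 0.2727 × 1.043 = 0.86238
Maximum is FYR→RVN→IRD→FYR at 0.8883; no arbitrage — every cycle loses value.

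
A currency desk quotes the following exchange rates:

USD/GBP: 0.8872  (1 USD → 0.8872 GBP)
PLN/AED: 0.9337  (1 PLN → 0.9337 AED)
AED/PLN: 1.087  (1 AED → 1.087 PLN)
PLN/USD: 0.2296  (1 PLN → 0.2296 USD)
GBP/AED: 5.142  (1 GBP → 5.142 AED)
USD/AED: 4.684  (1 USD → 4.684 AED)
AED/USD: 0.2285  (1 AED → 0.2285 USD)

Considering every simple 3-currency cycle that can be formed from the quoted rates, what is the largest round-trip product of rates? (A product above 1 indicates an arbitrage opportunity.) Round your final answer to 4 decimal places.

1.1690

AED→PLN→USD→AED: 1.087 × 0.2296 × 4.684 = 1.16901
AED→USD→GBP→AED: 0.2285 × 0.8872 × 5.142 = 1.04241
Maximum is AED→PLN→USD→AED at 1.1690; arbitrage exists.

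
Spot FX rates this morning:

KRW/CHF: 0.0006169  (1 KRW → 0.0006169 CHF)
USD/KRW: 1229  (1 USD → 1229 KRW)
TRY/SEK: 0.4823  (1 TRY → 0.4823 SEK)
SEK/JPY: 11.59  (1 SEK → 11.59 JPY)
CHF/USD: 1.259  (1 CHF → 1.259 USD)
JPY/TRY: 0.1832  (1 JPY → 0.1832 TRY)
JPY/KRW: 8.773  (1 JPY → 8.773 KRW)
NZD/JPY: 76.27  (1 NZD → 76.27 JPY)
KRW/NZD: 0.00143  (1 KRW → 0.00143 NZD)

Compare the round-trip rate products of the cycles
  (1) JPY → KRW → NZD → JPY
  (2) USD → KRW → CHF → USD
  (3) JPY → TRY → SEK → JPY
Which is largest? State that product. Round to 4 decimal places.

(1) 8.773 × 0.00143 × 76.27 = 0.95684
(2) 1229 × 0.0006169 × 1.259 = 0.95454
(3) 0.1832 × 0.4823 × 11.59 = 1.02406
Highest is cycle (3) at 1.0241 (>1, arbitrage).

1.0241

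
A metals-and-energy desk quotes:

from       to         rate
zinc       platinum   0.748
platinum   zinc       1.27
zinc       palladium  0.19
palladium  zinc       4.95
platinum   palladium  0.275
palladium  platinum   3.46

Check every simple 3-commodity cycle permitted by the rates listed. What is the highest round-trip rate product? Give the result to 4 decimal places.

1.0182

platinum→palladium→zinc→platinum: 0.275 × 4.95 × 0.748 = 1.01822
platinum→zinc→palladium→platinum: 1.27 × 0.19 × 3.46 = 0.83490
Maximum is platinum→palladium→zinc→platinum at 1.0182; arbitrage exists.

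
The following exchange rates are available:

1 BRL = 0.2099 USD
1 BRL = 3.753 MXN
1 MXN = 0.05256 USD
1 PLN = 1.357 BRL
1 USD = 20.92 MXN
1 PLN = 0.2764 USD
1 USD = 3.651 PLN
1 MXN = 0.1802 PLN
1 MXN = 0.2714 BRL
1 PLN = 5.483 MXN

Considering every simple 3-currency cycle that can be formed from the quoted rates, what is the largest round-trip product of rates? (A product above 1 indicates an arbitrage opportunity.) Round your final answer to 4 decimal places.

1.1917

USD→MXN→BRL→USD: 20.92 × 0.2714 × 0.2099 = 1.19175
USD→PLN→MXN→USD: 3.651 × 5.483 × 0.05256 = 1.05217
USD→MXN→PLN→USD: 20.92 × 0.1802 × 0.2764 = 1.04197
USD→PLN→BRL→USD: 3.651 × 1.357 × 0.2099 = 1.03993
MXN→PLN→BRL→MXN: 0.1802 × 1.357 × 3.753 = 0.91773
Maximum is USD→MXN→BRL→USD at 1.1917; arbitrage exists.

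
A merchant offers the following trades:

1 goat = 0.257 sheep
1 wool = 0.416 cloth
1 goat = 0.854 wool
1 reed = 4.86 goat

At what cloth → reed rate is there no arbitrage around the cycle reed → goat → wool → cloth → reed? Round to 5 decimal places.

0.57918

Known legs of the cycle: 4.86 × 0.854 × 0.416 = 1.72658304
For no arbitrage the full-cycle product must be 1, so the missing rate is 1 / 1.72658304 ≈ 0.5791786.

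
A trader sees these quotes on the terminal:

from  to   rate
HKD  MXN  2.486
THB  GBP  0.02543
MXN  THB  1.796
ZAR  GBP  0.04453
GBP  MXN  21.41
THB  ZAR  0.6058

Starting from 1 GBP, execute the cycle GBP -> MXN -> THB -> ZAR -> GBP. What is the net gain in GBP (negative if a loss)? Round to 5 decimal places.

0.03730

1 GBP × 21.41 = 21.41 MXN
21.41 MXN × 1.796 = 38.45236 THB
38.45236 THB × 0.6058 = 23.294439688 ZAR
23.294439688 ZAR × 0.04453 = 1.03730139930664 GBP
Net change: 1.03730139930664 − 1 = 0.03730139930664 GBP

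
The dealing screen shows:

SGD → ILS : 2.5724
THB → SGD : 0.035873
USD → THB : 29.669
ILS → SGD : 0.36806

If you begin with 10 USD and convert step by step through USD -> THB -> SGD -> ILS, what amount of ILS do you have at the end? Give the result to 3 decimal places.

10 USD × 29.669 = 296.69 THB
296.69 THB × 0.035873 = 10.64316037 SGD
10.64316037 SGD × 2.5724 = 27.378465735788 ILS

27.378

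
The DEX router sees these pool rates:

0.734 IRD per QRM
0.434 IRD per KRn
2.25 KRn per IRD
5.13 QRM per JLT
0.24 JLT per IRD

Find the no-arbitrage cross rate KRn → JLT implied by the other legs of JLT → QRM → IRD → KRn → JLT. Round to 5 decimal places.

Known legs of the cycle: 5.13 × 0.734 × 2.25 = 8.472195
For no arbitrage the full-cycle product must be 1, so the missing rate is 1 / 8.472195 ≈ 0.1180332.

0.11803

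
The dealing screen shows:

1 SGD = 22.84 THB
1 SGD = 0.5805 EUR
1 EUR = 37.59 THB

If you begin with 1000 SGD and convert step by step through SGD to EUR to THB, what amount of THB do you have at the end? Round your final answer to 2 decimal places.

1000 SGD × 0.5805 = 580.5 EUR
580.5 EUR × 37.59 = 21820.995 THB

21821.00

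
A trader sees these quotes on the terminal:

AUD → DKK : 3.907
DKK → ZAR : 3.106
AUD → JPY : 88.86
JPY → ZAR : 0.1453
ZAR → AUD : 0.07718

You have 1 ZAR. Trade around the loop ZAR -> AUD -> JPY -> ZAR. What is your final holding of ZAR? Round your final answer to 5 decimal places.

0.99650

1 ZAR × 0.07718 = 0.07718 AUD
0.07718 AUD × 88.86 = 6.8582148 JPY
6.8582148 JPY × 0.1453 = 0.99649861044 ZAR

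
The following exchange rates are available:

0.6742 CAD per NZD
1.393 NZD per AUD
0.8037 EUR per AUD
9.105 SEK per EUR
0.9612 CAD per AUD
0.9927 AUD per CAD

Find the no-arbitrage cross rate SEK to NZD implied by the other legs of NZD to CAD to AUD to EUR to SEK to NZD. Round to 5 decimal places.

0.20418

Known legs of the cycle: 0.6742 × 0.9927 × 0.8037 × 9.105 = 4.89757041191709
For no arbitrage the full-cycle product must be 1, so the missing rate is 1 / 4.89757041191709 ≈ 0.2041829.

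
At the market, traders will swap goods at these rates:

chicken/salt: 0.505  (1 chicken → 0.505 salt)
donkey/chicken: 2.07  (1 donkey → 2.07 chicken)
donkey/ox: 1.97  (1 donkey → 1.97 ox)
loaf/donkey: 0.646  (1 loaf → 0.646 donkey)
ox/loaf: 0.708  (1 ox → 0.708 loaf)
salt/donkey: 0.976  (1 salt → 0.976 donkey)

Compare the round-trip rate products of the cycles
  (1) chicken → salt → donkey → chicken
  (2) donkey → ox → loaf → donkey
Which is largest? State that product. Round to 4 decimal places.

1.0203

(1) 0.505 × 0.976 × 2.07 = 1.02026
(2) 1.97 × 0.708 × 0.646 = 0.90101
Highest is cycle (1) at 1.0203 (>1, arbitrage).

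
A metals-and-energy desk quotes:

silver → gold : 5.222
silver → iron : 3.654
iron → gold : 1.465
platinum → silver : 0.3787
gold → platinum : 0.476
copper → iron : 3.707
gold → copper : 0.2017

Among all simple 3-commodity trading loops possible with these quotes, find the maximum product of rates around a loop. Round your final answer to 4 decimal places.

iron→gold→copper→iron: 1.465 × 0.2017 × 3.707 = 1.09538
gold→platinum→silver→gold: 0.476 × 0.3787 × 5.222 = 0.94132
Maximum is iron→gold→copper→iron at 1.0954; arbitrage exists.

1.0954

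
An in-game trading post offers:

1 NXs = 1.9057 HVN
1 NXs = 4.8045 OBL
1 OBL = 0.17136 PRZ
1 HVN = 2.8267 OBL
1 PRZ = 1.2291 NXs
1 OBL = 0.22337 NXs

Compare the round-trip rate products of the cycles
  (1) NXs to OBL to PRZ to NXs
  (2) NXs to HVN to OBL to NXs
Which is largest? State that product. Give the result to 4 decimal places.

(1) 4.8045 × 0.17136 × 1.2291 = 1.01192
(2) 1.9057 × 2.8267 × 0.22337 = 1.20326
Highest is cycle (2) at 1.2033 (>1, arbitrage).

1.2033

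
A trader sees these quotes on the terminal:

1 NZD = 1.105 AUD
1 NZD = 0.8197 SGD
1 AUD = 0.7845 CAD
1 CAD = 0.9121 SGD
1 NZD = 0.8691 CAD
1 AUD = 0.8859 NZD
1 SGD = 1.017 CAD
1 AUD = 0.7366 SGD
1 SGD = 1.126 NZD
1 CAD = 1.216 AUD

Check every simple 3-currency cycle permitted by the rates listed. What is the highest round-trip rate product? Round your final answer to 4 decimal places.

CAD→AUD→NZD→CAD: 1.216 × 0.8859 × 0.8691 = 0.93624
NZD→AUD→SGD→NZD: 1.105 × 0.7366 × 1.126 = 0.91650
CAD→AUD→SGD→CAD: 1.216 × 0.7366 × 1.017 = 0.91093
CAD→SGD→NZD→CAD: 0.9121 × 1.126 × 0.8691 = 0.89259
Maximum is CAD→AUD→NZD→CAD at 0.9362; no arbitrage — every cycle loses value.

0.9362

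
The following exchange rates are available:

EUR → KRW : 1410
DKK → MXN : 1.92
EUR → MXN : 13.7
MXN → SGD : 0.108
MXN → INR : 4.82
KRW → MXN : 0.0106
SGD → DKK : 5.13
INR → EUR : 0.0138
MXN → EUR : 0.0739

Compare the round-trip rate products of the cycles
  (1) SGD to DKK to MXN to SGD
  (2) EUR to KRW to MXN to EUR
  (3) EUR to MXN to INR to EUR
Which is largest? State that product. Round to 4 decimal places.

(1) 5.13 × 1.92 × 0.108 = 1.06376
(2) 1410 × 0.0106 × 0.0739 = 1.10451
(3) 13.7 × 4.82 × 0.0138 = 0.91127
Highest is cycle (2) at 1.1045 (>1, arbitrage).

1.1045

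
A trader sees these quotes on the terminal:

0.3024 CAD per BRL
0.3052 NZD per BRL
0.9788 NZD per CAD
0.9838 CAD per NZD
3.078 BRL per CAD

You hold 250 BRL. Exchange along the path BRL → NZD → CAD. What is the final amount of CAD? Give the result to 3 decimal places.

250 BRL × 0.3052 = 76.3 NZD
76.3 NZD × 0.9838 = 75.06394 CAD

75.064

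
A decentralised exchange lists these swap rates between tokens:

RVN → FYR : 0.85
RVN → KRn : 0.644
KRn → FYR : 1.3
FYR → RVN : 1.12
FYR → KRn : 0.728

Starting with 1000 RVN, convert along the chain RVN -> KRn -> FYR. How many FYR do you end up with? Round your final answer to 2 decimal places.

837.20

1000 RVN × 0.644 = 644 KRn
644 KRn × 1.3 = 837.2 FYR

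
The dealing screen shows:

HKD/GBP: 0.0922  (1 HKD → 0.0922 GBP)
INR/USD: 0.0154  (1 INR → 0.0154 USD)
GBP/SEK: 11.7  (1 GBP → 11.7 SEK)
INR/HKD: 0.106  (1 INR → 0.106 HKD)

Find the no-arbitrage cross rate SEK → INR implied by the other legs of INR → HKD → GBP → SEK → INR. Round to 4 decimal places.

Known legs of the cycle: 0.106 × 0.0922 × 11.7 = 0.11434644
For no arbitrage the full-cycle product must be 1, so the missing rate is 1 / 0.11434644 ≈ 8.745353.

8.7454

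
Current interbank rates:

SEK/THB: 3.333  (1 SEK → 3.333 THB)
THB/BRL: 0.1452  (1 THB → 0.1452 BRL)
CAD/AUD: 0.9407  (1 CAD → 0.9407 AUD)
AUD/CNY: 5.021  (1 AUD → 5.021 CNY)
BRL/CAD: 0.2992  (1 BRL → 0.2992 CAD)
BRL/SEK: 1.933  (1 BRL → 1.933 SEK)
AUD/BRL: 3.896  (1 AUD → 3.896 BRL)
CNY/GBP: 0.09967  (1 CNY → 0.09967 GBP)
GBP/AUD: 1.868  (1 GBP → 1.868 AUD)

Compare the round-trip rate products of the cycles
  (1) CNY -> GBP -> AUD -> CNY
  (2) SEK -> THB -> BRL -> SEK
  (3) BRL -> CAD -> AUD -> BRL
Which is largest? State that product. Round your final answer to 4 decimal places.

(1) 0.09967 × 1.868 × 5.021 = 0.93483
(2) 3.333 × 0.1452 × 1.933 = 0.93548
(3) 0.2992 × 0.9407 × 3.896 = 1.09656
Highest is cycle (3) at 1.0966 (>1, arbitrage).

1.0966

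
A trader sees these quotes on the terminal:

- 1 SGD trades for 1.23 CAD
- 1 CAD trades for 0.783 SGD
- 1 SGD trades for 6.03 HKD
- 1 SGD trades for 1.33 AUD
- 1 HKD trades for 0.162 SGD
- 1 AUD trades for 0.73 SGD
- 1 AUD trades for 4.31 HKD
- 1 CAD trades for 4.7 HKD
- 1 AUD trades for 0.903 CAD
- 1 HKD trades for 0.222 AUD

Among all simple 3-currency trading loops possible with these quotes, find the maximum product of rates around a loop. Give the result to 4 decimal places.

AUD→SGD→HKD→AUD: 0.73 × 6.03 × 0.222 = 0.97722
AUD→CAD→HKD→AUD: 0.903 × 4.7 × 0.222 = 0.94219
AUD→CAD→SGD→AUD: 0.903 × 0.783 × 1.33 = 0.94038
HKD→SGD→CAD→HKD: 0.162 × 1.23 × 4.7 = 0.93652
AUD→HKD→SGD→AUD: 4.31 × 0.162 × 1.33 = 0.92863
Maximum is AUD→SGD→HKD→AUD at 0.9772; no arbitrage — every cycle loses value.

0.9772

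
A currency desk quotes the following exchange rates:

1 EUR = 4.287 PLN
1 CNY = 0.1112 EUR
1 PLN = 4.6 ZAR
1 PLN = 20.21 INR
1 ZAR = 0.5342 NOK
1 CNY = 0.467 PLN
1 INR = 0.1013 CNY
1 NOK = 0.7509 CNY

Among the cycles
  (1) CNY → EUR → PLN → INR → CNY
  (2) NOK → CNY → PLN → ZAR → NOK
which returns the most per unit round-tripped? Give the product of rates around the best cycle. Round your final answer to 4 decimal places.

(1) 0.1112 × 4.287 × 20.21 × 0.1013 = 0.97596
(2) 0.7509 × 0.467 × 4.6 × 0.5342 = 0.86171
Highest is cycle (1) at 0.9760 (≤1, no arbitrage).

0.9760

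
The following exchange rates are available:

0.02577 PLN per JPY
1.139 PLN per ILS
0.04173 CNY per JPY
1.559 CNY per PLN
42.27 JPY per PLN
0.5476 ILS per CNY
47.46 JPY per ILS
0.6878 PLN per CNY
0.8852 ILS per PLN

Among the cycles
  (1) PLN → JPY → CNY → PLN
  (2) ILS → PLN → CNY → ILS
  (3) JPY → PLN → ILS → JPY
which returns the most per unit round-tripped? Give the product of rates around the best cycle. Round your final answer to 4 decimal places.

1.2132

(1) 42.27 × 0.04173 × 0.6878 = 1.21323
(2) 1.139 × 1.559 × 0.5476 = 0.97237
(3) 0.02577 × 0.8852 × 47.46 = 1.08264
Highest is cycle (1) at 1.2132 (>1, arbitrage).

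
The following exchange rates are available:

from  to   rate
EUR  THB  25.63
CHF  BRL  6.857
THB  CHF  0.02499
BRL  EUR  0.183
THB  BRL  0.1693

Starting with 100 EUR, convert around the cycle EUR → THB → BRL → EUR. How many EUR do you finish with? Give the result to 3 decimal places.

79.407

100 EUR × 25.63 = 2563 THB
2563 THB × 0.1693 = 433.9159 BRL
433.9159 BRL × 0.183 = 79.4066097 EUR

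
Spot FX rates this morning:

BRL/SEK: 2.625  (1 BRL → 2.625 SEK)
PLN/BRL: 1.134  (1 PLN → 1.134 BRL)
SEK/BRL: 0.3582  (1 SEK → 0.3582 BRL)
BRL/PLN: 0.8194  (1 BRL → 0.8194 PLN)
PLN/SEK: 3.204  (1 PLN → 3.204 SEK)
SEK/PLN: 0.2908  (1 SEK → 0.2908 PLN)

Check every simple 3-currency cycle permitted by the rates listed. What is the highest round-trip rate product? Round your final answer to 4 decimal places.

0.9404

BRL→PLN→SEK→BRL: 0.8194 × 3.204 × 0.3582 = 0.94040
BRL→SEK→PLN→BRL: 2.625 × 0.2908 × 1.134 = 0.86564
Maximum is BRL→PLN→SEK→BRL at 0.9404; no arbitrage — every cycle loses value.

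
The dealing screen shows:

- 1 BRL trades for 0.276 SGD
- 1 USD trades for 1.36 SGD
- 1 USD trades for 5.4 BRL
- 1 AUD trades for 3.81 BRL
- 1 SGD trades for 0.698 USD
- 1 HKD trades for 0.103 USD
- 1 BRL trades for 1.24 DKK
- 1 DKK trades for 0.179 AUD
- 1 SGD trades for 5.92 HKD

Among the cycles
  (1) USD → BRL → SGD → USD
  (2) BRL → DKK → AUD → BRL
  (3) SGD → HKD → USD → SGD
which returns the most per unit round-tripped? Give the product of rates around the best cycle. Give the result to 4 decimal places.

(1) 5.4 × 0.276 × 0.698 = 1.04030
(2) 1.24 × 0.179 × 3.81 = 0.84567
(3) 5.92 × 0.103 × 1.36 = 0.82927
Highest is cycle (1) at 1.0403 (>1, arbitrage).

1.0403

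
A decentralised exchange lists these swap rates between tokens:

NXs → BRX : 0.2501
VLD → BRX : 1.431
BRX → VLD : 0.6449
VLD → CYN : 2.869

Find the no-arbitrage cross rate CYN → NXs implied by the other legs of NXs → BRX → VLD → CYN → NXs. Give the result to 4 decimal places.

2.1610

Known legs of the cycle: 0.2501 × 0.6449 × 2.869 = 0.46273954681
For no arbitrage the full-cycle product must be 1, so the missing rate is 1 / 0.46273954681 ≈ 2.161043.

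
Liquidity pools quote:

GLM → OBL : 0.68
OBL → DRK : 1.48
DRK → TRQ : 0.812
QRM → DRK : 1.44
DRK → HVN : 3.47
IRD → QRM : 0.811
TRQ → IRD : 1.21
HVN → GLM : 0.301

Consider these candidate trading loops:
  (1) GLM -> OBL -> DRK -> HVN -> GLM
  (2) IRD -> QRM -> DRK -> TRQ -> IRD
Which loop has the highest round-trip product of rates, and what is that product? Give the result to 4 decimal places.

1.1474

(1) 0.68 × 1.48 × 3.47 × 0.301 = 1.05115
(2) 0.811 × 1.44 × 0.812 × 1.21 = 1.14743
Highest is cycle (2) at 1.1474 (>1, arbitrage).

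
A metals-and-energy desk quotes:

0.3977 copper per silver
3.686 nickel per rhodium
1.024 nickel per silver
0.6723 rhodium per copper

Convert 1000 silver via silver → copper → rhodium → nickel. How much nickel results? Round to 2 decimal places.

1000 silver × 0.3977 = 397.7 copper
397.7 copper × 0.6723 = 267.37371 rhodium
267.37371 rhodium × 3.686 = 985.53949506 nickel

985.54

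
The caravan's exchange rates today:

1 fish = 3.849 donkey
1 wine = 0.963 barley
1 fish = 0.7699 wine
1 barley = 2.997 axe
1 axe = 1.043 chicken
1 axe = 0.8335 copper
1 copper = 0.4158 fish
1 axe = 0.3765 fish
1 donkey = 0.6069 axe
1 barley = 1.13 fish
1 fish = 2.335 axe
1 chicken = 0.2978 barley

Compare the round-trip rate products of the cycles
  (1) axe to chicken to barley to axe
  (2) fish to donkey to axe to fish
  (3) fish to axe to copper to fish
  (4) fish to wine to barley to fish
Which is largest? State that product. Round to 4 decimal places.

(1) 1.043 × 0.2978 × 2.997 = 0.93088
(2) 3.849 × 0.6069 × 0.3765 = 0.87949
(3) 2.335 × 0.8335 × 0.4158 = 0.80924
(4) 0.7699 × 0.963 × 1.13 = 0.83780
Highest is cycle (1) at 0.9309 (≤1, no arbitrage).

0.9309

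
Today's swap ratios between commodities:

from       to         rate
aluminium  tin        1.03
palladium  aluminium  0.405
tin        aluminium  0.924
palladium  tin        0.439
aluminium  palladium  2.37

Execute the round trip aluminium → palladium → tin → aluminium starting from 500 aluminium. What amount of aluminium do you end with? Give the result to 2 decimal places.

500 aluminium × 2.37 = 1185 palladium
1185 palladium × 0.439 = 520.215 tin
520.215 tin × 0.924 = 480.67866 aluminium

480.68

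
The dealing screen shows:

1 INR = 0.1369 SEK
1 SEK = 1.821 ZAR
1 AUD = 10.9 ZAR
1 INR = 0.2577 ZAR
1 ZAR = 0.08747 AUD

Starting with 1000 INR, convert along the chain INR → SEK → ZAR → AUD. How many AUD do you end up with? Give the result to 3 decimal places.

21.806

1000 INR × 0.1369 = 136.9 SEK
136.9 SEK × 1.821 = 249.2949 ZAR
249.2949 ZAR × 0.08747 = 21.805824903 AUD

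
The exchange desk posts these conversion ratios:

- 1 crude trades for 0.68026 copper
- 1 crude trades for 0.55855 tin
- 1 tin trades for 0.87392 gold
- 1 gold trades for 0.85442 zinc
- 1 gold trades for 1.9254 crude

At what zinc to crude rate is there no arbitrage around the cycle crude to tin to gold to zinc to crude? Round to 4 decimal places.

Known legs of the cycle: 0.55855 × 0.87392 × 0.85442 = 0.41706633943072
For no arbitrage the full-cycle product must be 1, so the missing rate is 1 / 0.41706633943072 ≈ 2.397700.

2.3977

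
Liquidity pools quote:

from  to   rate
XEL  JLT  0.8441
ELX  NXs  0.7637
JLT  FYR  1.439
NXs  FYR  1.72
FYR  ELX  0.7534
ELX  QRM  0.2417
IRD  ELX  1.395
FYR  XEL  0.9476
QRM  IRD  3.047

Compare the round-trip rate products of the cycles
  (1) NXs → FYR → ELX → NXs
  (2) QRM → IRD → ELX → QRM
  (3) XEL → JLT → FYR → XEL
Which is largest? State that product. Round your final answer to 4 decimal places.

(1) 1.72 × 0.7534 × 0.7637 = 0.98964
(2) 3.047 × 1.395 × 0.2417 = 1.02736
(3) 0.8441 × 1.439 × 0.9476 = 1.15101
Highest is cycle (3) at 1.1510 (>1, arbitrage).

1.1510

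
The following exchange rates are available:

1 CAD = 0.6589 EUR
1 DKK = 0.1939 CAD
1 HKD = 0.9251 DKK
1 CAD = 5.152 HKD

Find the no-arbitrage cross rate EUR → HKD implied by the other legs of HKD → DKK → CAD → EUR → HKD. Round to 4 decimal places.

8.4609

Known legs of the cycle: 0.9251 × 0.1939 × 0.6589 = 0.118191432821
For no arbitrage the full-cycle product must be 1, so the missing rate is 1 / 0.118191432821 ≈ 8.460850.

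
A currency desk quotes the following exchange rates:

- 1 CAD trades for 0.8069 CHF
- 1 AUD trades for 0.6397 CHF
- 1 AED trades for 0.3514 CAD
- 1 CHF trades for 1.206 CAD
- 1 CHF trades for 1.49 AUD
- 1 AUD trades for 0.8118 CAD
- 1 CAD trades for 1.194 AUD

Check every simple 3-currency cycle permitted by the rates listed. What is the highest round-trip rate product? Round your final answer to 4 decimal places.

AUD→CAD→CHF→AUD: 0.8118 × 0.8069 × 1.49 = 0.97601
AUD→CHF→CAD→AUD: 0.6397 × 1.206 × 1.194 = 0.92114
Maximum is AUD→CAD→CHF→AUD at 0.9760; no arbitrage — every cycle loses value.

0.9760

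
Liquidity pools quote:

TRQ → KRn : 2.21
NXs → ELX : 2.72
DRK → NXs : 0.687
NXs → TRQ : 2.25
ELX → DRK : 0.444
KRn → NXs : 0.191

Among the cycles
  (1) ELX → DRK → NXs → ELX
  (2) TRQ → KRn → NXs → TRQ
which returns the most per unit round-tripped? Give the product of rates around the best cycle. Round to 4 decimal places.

0.9497

(1) 0.444 × 0.687 × 2.72 = 0.82968
(2) 2.21 × 0.191 × 2.25 = 0.94975
Highest is cycle (2) at 0.9497 (≤1, no arbitrage).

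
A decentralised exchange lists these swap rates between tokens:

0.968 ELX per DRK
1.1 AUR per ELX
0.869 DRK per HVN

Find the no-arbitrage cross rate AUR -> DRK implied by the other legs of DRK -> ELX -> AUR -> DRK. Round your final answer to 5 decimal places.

0.93914

Known legs of the cycle: 0.968 × 1.1 = 1.0648
For no arbitrage the full-cycle product must be 1, so the missing rate is 1 / 1.0648 ≈ 0.9391435.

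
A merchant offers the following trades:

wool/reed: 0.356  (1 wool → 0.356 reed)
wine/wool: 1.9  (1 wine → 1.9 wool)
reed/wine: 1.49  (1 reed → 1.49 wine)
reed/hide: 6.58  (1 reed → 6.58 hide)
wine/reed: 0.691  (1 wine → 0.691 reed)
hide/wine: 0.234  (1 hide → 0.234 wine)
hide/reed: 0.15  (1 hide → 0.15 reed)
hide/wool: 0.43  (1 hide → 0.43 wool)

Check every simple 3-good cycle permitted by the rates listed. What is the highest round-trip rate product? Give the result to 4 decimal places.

1.0639

hide→wine→reed→hide: 0.234 × 0.691 × 6.58 = 1.06395
wine→wool→reed→wine: 1.9 × 0.356 × 1.49 = 1.00784
hide→wool→reed→hide: 0.43 × 0.356 × 6.58 = 1.00727
Maximum is hide→wine→reed→hide at 1.0639; arbitrage exists.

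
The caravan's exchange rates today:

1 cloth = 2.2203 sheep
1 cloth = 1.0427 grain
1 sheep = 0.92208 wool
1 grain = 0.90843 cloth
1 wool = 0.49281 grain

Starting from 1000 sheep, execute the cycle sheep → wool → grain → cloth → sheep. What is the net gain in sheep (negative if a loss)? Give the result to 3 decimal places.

1000 sheep × 0.92208 = 922.08 wool
922.08 wool × 0.49281 = 454.4102448 grain
454.4102448 grain × 0.90843 = 412.799898683664 cloth
412.799898683664 cloth × 2.2203 = 916.5396150473391792 sheep
Net change: 916.5396150473391792 − 1000 = -83.4603849526608208 sheep

-83.460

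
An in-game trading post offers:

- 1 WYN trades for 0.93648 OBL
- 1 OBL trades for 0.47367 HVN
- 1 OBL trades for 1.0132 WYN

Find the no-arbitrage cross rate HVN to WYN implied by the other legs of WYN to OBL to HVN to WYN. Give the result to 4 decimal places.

Known legs of the cycle: 0.93648 × 0.47367 = 0.4435824816
For no arbitrage the full-cycle product must be 1, so the missing rate is 1 / 0.4435824816 ≈ 2.254372.

2.2544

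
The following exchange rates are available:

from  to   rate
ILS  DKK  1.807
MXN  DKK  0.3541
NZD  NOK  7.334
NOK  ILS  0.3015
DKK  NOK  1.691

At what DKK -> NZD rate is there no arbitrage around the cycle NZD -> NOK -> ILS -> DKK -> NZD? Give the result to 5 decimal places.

Known legs of the cycle: 7.334 × 0.3015 × 1.807 = 3.995640207
For no arbitrage the full-cycle product must be 1, so the missing rate is 1 / 3.995640207 ≈ 0.2502728.

0.25027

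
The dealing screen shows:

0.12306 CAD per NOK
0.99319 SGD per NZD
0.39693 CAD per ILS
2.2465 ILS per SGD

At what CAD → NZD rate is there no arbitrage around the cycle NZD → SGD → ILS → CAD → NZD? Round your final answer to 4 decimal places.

Known legs of the cycle: 0.99319 × 2.2465 × 0.39693 = 0.88563074590155
For no arbitrage the full-cycle product must be 1, so the missing rate is 1 / 0.88563074590155 ≈ 1.129139.

1.1291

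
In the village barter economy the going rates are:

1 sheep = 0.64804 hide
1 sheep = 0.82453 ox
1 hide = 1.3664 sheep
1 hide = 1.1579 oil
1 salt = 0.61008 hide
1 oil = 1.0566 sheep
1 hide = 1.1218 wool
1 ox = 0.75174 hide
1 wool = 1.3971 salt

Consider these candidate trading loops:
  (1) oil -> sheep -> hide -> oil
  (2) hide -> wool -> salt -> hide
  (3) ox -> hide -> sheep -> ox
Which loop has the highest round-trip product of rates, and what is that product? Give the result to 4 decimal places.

(1) 1.0566 × 0.64804 × 1.1579 = 0.79284
(2) 1.1218 × 1.3971 × 0.61008 = 0.95616
(3) 0.75174 × 1.3664 × 0.82453 = 0.84694
Highest is cycle (2) at 0.9562 (≤1, no arbitrage).

0.9562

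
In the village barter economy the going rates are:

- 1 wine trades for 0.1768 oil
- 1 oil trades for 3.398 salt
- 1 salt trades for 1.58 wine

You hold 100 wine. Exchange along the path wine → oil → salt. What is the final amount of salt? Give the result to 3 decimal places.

60.077

100 wine × 0.1768 = 17.68 oil
17.68 oil × 3.398 = 60.07664 salt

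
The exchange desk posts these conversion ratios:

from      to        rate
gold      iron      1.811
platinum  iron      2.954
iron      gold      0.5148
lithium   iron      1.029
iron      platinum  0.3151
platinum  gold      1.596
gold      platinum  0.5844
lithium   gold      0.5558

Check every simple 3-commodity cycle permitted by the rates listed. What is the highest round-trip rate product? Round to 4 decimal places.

0.9108

iron→platinum→gold→iron: 0.3151 × 1.596 × 1.811 = 0.91075
iron→gold→platinum→iron: 0.5148 × 0.5844 × 2.954 = 0.88871
Maximum is iron→platinum→gold→iron at 0.9108; no arbitrage — every cycle loses value.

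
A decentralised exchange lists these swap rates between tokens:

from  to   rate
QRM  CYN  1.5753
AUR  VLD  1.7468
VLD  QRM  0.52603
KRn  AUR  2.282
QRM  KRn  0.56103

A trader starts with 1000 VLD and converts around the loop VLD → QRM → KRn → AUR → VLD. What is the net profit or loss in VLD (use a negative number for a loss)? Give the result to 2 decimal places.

1000 VLD × 0.52603 = 526.03 QRM
526.03 QRM × 0.56103 = 295.1186109 KRn
295.1186109 KRn × 2.282 = 673.4606700738 AUR
673.4606700738 AUR × 1.7468 = 1176.40109848491384 VLD
Net change: 1176.40109848491384 − 1000 = 176.40109848491384 VLD

176.40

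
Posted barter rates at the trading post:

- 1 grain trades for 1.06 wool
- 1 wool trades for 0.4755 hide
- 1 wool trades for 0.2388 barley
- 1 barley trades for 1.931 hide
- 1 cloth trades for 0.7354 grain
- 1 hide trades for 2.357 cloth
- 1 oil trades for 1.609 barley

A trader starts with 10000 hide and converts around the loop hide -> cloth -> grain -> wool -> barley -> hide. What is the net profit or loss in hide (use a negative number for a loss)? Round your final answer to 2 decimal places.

10000 hide × 2.357 = 23570 cloth
23570 cloth × 0.7354 = 17333.378 grain
17333.378 grain × 1.06 = 18373.38068 wool
18373.38068 wool × 0.2388 = 4387.563306384 barley
4387.563306384 barley × 1.931 = 8472.384744627504 hide
Net change: 8472.384744627504 − 10000 = -1527.615255372496 hide

-1527.62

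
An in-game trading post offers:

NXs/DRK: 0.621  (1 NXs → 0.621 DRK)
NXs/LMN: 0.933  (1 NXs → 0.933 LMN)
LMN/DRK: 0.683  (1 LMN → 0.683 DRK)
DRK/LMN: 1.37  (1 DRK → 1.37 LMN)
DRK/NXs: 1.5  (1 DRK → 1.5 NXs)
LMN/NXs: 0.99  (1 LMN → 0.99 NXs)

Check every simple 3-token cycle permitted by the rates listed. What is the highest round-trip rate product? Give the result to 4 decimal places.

LMN→DRK→NXs→LMN: 0.683 × 1.5 × 0.933 = 0.95586
LMN→NXs→DRK→LMN: 0.99 × 0.621 × 1.37 = 0.84226
Maximum is LMN→DRK→NXs→LMN at 0.9559; no arbitrage — every cycle loses value.

0.9559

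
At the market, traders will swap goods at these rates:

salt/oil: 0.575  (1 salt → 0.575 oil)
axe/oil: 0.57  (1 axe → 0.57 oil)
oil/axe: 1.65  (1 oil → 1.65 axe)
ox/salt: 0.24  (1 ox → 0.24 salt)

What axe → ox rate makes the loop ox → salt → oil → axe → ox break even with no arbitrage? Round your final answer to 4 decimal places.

Known legs of the cycle: 0.24 × 0.575 × 1.65 = 0.2277
For no arbitrage the full-cycle product must be 1, so the missing rate is 1 / 0.2277 ≈ 4.391744.

4.3917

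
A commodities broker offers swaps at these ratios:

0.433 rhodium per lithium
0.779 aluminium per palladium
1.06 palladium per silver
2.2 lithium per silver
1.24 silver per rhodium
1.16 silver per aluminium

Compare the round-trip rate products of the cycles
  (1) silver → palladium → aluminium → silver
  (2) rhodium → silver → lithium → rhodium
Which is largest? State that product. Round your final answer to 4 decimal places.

(1) 1.06 × 0.779 × 1.16 = 0.95786
(2) 1.24 × 2.2 × 0.433 = 1.18122
Highest is cycle (2) at 1.1812 (>1, arbitrage).

1.1812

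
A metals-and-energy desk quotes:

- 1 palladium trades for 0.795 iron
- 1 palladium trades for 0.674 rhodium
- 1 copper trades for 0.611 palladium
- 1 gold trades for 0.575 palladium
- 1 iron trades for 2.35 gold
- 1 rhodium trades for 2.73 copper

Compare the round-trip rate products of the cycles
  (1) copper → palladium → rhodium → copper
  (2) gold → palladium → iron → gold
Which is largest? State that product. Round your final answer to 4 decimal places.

(1) 0.611 × 0.674 × 2.73 = 1.12425
(2) 0.575 × 0.795 × 2.35 = 1.07424
Highest is cycle (1) at 1.1243 (>1, arbitrage).

1.1243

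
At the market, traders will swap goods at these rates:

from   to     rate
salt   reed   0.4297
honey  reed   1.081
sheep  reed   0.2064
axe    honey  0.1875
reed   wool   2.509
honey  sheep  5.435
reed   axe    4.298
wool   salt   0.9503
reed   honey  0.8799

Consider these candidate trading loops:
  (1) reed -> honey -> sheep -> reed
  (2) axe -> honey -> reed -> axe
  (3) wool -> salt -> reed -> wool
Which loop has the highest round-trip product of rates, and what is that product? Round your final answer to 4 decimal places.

1.0245

(1) 0.8799 × 5.435 × 0.2064 = 0.98706
(2) 0.1875 × 1.081 × 4.298 = 0.87115
(3) 0.9503 × 0.4297 × 2.509 = 1.02453
Highest is cycle (3) at 1.0245 (>1, arbitrage).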